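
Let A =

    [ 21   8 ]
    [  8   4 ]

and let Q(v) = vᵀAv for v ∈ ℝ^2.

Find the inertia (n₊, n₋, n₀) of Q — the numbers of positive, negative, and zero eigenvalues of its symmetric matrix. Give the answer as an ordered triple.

(2, 0, 0)

An LDLᵀ factorisation of A has diagonal entries 21, 20/21.
Counting signs: 2 positive.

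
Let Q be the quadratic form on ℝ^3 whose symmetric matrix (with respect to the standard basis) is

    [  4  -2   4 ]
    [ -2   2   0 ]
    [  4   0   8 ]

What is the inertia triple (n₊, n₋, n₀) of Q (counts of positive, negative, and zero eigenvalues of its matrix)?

Applying the same elementary operations to the rows and columns of A produces a congruent diagonal matrix with entries 4, 1, 0.
That gives 2 positive, 1 zero pivots.

(2, 0, 1)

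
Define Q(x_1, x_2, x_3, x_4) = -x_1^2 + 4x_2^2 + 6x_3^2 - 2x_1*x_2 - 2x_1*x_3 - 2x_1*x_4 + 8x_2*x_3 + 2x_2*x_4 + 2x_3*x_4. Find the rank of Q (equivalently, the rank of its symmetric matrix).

4

The symmetric matrix is A = [[-1, -1, -1, -1], [-1, 4, 4, 1], [-1, 4, 6, 1], [-1, 1, 1, 0]].
An LDLᵀ factorisation of A has diagonal entries -1, 5, 2, 1/5.
That gives 3 positive, 1 negative pivots.
The rank is the number of nonzero pivots: 4.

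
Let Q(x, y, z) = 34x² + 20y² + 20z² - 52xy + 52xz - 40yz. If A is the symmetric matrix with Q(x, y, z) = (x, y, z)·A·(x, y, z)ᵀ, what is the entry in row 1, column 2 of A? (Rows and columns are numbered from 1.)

-26

The coefficient of x·y in Q is -52. For a symmetric A this equals A[1,2] + A[2,1] = 2·A[1,2].
So A[1,2] = -52/2 = -26.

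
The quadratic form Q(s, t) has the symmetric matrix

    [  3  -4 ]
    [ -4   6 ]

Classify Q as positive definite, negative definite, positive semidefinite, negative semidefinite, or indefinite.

Applying the same elementary operations to the rows and columns of A produces a congruent diagonal matrix with entries 3, 2/3.
Counting signs: 2 positive.
Hence Q is positive definite.

positive definite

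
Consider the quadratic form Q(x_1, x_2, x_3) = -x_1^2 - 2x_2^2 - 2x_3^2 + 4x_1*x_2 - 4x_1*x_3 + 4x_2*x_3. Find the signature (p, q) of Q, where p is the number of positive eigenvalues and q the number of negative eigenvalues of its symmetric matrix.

Write A = [[-1, 2, -2], [2, -2, 2], [-2, 2, -2]].
Row-reducing A symmetrically gives the diagonal entries -1, 2, 0.
That gives 1 positive, 1 negative, 1 zero pivots.

(1, 1)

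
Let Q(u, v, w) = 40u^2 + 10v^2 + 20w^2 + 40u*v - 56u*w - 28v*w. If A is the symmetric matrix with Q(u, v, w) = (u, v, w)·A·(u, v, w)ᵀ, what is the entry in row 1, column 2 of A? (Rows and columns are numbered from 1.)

The coefficient of u·v in Q is 40. For a symmetric A this equals A[1,2] + A[2,1] = 2·A[1,2].
So A[1,2] = 40/2 = 20.

20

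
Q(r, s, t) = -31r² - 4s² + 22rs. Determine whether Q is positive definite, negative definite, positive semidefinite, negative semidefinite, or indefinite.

The associated matrix is A = [[-31, 11, 0], [11, -4, 0], [0, 0, 0]].
Symmetric row and column elimination reduces A to a congruent diagonal form with pivots -31, -3/31, 0.
That gives 2 negative, 1 zero pivots.
Hence Q is negative semidefinite.

negative semidefinite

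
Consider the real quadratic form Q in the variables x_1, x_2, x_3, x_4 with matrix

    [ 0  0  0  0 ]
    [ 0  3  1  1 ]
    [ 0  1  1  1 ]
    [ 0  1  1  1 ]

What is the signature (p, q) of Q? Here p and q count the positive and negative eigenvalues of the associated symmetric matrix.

Symmetric row and column elimination reduces A to a congruent diagonal form with pivots 0, 3, 2/3, 0.
So there are 2 positive, 2 zero pivots.

(2, 0)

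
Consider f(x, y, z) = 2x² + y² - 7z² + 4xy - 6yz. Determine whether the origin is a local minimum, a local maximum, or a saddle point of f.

The Hessian at the origin is H = [[4, 4, 0], [4, 2, -6], [0, -6, -14]].
Row-reducing H symmetrically gives the diagonal entries 4, -2, 4.
That gives 2 positive, 1 negative pivots.
H is indefinite, so the origin is a saddle point.

saddle point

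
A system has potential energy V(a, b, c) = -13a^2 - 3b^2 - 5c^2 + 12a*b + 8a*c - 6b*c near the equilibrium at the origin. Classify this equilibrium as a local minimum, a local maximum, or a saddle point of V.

The Hessian at the origin is H = [[-26, 12, 8], [12, -6, -6], [8, -6, -10]].
Applying the same elementary operations to the rows and columns of H produces a congruent diagonal matrix with entries -26, -6/13, 4.
That gives 1 positive, 2 negative pivots.
H is indefinite, so the origin is a saddle point.

saddle point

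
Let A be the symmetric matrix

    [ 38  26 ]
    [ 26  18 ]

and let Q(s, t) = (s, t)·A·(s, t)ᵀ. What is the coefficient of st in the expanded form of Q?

52

The coefficient of st is A[1,2] + A[2,1] = 2·26 = 52.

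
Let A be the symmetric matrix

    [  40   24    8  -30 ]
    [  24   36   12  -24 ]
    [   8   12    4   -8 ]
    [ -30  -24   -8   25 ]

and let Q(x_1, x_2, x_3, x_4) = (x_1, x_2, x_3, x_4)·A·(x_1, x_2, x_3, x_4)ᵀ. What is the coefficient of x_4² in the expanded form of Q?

The coefficient of x_4² is the diagonal entry A[4,4] = 25.

25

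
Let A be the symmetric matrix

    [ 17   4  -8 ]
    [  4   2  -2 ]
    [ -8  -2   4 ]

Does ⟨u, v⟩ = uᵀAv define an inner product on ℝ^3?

yes

Leading principal minors: Δ_1 = 17, Δ_2 = 18, Δ_3 = 4.
All leading principal minors are positive, so by Sylvester's criterion Q is positive definite.
⟨·,·⟩ is an inner product exactly when A is positive definite.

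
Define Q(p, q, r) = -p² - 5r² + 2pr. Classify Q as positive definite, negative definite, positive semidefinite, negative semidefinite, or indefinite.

negative semidefinite

The associated matrix is A = [[-1, 0, 1], [0, 0, 0], [1, 0, -5]].
Congruent diagonalization of A (simultaneous row and column reduction) yields pivots -1, 0, -4.
Counting signs: 2 negative, 1 zero.
Hence Q is negative semidefinite.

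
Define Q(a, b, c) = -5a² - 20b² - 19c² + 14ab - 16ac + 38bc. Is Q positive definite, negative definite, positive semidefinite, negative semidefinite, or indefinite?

The associated matrix is A = [[-5, 7, -8], [7, -20, 19], [-8, 19, -19]].
Applying the same elementary operations to the rows and columns of A produces a congruent diagonal matrix with entries -5, -51/5, -4/17.
Counting signs: 3 negative.
Hence Q is negative definite.

negative definite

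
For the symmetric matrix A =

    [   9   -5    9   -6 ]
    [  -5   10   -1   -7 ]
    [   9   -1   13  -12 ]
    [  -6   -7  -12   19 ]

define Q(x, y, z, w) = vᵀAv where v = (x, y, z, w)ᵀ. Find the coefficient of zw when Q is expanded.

The coefficient of zw is A[3,4] + A[4,3] = 2·(-12) = -24.

-24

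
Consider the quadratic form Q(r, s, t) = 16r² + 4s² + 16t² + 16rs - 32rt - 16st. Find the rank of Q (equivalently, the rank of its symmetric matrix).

1

The symmetric matrix is A = [[16, 8, -16], [8, 4, -8], [-16, -8, 16]].
Applying the same elementary operations to the rows and columns of A produces a congruent diagonal matrix with entries 16, 0, 0.
So there are 1 positive, 2 zero pivots.
The rank is the number of nonzero pivots: 1.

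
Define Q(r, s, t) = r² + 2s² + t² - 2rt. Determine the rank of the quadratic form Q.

Write A = [[1, 0, -1], [0, 2, 0], [-1, 0, 1]].
Row-reducing A symmetrically gives the diagonal entries 1, 2, 0.
That gives 2 positive, 1 zero pivots.
The rank is the number of nonzero pivots: 2.

2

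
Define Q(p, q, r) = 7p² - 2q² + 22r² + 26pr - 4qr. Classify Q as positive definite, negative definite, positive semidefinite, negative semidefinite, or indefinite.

indefinite

The associated matrix is A = [[7, 0, 13], [0, -2, -2], [13, -2, 22]].
An LDLᵀ factorisation of A has diagonal entries 7, -2, -1/7.
So there are 1 positive, 2 negative pivots.
Hence Q is indefinite.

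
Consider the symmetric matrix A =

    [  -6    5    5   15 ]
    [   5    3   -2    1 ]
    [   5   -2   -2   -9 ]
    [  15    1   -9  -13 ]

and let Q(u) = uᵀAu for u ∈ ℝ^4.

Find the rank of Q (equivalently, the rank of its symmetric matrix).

4

Applying the same elementary operations to the rows and columns of A produces a congruent diagonal matrix with entries -6, 43/6, 65/43, -15/13.
So there are 2 positive, 2 negative pivots.
The rank is the number of nonzero pivots: 4.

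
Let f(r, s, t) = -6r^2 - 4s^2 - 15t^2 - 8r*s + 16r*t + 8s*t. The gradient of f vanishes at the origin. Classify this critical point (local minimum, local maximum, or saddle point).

The Hessian at the origin is H = [[-12, -8, 16], [-8, -8, 8], [16, 8, -30]].
Applying the same elementary operations to the rows and columns of H produces a congruent diagonal matrix with entries -12, -8/3, -6.
So there are 3 negative pivots.
H is negative definite, so the origin is a strict local maximum.

local maximum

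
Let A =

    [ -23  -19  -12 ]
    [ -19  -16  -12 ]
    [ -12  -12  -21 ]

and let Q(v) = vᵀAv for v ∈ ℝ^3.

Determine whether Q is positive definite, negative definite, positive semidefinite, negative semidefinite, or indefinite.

Leading principal minors: Δ_1 = -23, Δ_2 = 7, Δ_3 = -3.
The signs alternate starting with Δ_1 < 0, so by Sylvester's criterion Q is negative definite.

negative definite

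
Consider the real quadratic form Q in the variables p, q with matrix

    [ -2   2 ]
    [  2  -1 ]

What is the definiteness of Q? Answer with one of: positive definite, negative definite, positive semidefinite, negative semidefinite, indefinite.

indefinite

For the 2×2 matrix [[-2, 2], [2, -1]]: det = -2·-1 − (2)² = -2, trace = -3.
det < 0 so the eigenvalues have opposite signs; the form is indefinite.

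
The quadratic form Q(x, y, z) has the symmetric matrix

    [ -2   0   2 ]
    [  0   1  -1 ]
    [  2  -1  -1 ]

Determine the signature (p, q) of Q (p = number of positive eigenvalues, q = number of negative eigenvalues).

Applying the same elementary operations to the rows and columns of A produces a congruent diagonal matrix with entries -2, 1, 0.
So there are 1 positive, 1 negative, 1 zero pivots.

(1, 1)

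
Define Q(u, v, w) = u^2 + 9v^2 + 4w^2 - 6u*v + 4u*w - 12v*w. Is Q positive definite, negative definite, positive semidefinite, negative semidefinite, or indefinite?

positive semidefinite

Write A = [[1, -3, 2], [-3, 9, -6], [2, -6, 4]].
Applying the same elementary operations to the rows and columns of A produces a congruent diagonal matrix with entries 1, 0, 0.
Counting signs: 1 positive, 2 zero.
Hence Q is positive semidefinite.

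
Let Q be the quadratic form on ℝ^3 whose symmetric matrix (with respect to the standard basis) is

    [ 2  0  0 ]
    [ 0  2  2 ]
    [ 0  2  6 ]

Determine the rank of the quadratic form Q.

3

An LDLᵀ factorisation of A has diagonal entries 2, 2, 4.
So there are 3 positive pivots.
The rank is the number of nonzero pivots: 3.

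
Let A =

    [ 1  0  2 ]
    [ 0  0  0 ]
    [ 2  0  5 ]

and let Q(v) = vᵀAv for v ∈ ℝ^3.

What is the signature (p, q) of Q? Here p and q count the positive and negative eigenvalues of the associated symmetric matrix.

Row-reducing A symmetrically gives the diagonal entries 1, 0, 1.
That gives 2 positive, 1 zero pivots.

(2, 0)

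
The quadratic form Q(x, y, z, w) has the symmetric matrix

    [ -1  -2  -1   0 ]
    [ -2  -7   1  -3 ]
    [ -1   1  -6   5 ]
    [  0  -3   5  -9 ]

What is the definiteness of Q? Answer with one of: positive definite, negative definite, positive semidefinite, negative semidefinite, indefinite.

Congruent diagonalization of A (simultaneous row and column reduction) yields pivots -1, -3, -2, -4.
Counting signs: 4 negative.
Hence Q is negative definite.

negative definite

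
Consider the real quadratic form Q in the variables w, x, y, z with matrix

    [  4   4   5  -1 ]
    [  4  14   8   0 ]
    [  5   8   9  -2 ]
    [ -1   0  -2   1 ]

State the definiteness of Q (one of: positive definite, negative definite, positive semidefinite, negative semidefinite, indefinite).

positive definite

Congruent diagonalization of A (simultaneous row and column reduction) yields pivots 4, 10, 37/20, 2/37.
Counting signs: 4 positive.
Hence Q is positive definite.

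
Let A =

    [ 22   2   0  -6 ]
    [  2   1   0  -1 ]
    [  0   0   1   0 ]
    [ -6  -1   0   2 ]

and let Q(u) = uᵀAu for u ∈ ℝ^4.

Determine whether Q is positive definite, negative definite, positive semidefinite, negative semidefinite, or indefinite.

Congruent diagonalization of A (simultaneous row and column reduction) yields pivots 22, 9/11, 1, 1/9.
So there are 4 positive pivots.
Hence Q is positive definite.

positive definite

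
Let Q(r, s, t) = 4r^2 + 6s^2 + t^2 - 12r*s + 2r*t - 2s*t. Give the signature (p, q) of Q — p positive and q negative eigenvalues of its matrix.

The symmetric matrix is A = [[4, -6, 1], [-6, 6, -1], [1, -1, 1]].
Row-reducing A symmetrically gives the diagonal entries 4, -3, 5/6.
Counting signs: 2 positive, 1 negative.

(2, 1)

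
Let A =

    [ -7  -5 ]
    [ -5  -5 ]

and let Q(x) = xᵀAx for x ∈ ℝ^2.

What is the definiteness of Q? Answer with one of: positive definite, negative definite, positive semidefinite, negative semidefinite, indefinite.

Leading principal minors: Δ_1 = -7, Δ_2 = 10.
The signs alternate starting with Δ_1 < 0, so by Sylvester's criterion Q is negative definite.

negative definite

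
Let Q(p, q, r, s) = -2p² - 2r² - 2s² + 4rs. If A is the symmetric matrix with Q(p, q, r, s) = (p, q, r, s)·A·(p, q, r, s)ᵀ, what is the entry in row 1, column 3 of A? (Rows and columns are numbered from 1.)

0

The coefficient of p·r in Q is 0. For a symmetric A this equals A[1,3] + A[3,1] = 2·A[1,3].
So A[1,3] = 0/2 = 0.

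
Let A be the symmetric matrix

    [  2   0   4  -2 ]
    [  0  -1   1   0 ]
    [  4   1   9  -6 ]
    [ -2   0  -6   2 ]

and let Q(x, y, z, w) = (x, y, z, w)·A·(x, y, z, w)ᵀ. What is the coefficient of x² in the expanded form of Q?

The coefficient of x² is the diagonal entry A[1,1] = 2.

2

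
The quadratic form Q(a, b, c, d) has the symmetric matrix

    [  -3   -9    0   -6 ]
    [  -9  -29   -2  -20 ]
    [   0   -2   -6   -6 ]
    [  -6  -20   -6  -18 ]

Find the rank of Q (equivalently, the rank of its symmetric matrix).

3

Symmetric row and column elimination reduces A to a congruent diagonal form with pivots -3, -2, -4, 0.
So there are 3 negative, 1 zero pivots.
The rank is the number of nonzero pivots: 3.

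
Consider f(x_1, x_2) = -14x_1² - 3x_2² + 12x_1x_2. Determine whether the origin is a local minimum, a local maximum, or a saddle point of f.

The Hessian at the origin is H = [[-28, 12], [12, -6]].
det H = -28·-6 − (12)² = 24 > 0 and H[1,1] = -28 < 0, so H is negative definite.
Therefore the origin is a local maximum.

local maximum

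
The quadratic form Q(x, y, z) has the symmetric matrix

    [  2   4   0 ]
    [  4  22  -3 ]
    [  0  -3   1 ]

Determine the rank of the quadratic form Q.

3

An LDLᵀ factorisation of A has diagonal entries 2, 14, 5/14.
So there are 3 positive pivots.
The rank is the number of nonzero pivots: 3.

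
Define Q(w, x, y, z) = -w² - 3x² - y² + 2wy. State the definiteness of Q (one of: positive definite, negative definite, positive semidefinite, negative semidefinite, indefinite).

negative semidefinite

Write A = [[-1, 0, 1, 0], [0, -3, 0, 0], [1, 0, -1, 0], [0, 0, 0, 0]].
Row-reducing A symmetrically gives the diagonal entries -1, -3, 0, 0.
Counting signs: 2 negative, 2 zero.
Hence Q is negative semidefinite.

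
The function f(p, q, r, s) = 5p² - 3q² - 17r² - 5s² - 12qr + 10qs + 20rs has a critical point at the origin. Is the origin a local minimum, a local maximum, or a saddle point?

The Hessian at the origin is H = [[10, 0, 0, 0], [0, -6, -12, 10], [0, -12, -34, 20], [0, 10, 20, -10]].
An LDLᵀ factorisation of H has diagonal entries 10, -6, -10, 20/3.
Counting signs: 2 positive, 2 negative.
H is indefinite, so the origin is a saddle point.

saddle point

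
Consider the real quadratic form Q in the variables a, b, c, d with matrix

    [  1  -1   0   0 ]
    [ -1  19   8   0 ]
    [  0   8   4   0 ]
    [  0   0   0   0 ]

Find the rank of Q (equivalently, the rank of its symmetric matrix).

3

Row-reducing A symmetrically gives the diagonal entries 1, 18, 4/9, 0.
Counting signs: 3 positive, 1 zero.
The rank is the number of nonzero pivots: 3.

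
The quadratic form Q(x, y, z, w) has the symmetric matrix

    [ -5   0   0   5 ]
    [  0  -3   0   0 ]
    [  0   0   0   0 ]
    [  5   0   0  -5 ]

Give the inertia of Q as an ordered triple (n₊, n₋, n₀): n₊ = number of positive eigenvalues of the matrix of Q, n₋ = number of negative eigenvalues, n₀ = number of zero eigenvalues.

Symmetric row and column elimination reduces A to a congruent diagonal form with pivots -5, -3, 0, 0.
So there are 2 negative, 2 zero pivots.

(0, 2, 2)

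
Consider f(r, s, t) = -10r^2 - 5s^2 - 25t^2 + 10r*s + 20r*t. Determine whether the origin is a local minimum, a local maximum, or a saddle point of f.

local maximum

The Hessian at the origin is H = [[-20, 10, 20], [10, -10, 0], [20, 0, -50]].
Symmetric row and column elimination reduces H to a congruent diagonal form with pivots -20, -5, -10.
Counting signs: 3 negative.
H is negative definite, so the origin is a strict local maximum.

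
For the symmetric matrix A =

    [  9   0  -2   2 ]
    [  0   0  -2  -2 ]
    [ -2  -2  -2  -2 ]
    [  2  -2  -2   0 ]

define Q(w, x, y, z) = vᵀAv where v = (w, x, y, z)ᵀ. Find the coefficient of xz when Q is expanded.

-4

The coefficient of xz is A[2,4] + A[4,2] = 2·(-2) = -4.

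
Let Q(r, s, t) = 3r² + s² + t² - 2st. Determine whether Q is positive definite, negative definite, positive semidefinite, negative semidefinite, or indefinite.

The associated matrix is A = [[3, 0, 0], [0, 1, -1], [0, -1, 1]].
Symmetric row and column elimination reduces A to a congruent diagonal form with pivots 3, 1, 0.
Counting signs: 2 positive, 1 zero.
Hence Q is positive semidefinite.

positive semidefinite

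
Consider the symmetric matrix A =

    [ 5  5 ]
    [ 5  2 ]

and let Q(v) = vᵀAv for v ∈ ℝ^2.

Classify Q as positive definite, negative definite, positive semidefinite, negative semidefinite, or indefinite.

Applying the same elementary operations to the rows and columns of A produces a congruent diagonal matrix with entries 5, -3.
So there are 1 positive, 1 negative pivots.
Hence Q is indefinite.

indefinite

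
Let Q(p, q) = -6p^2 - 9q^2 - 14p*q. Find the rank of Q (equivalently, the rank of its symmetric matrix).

The associated matrix is A = [[-6, -7], [-7, -9]].
Congruent diagonalization of A (simultaneous row and column reduction) yields pivots -6, -5/6.
That gives 2 negative pivots.
The rank is the number of nonzero pivots: 2.

2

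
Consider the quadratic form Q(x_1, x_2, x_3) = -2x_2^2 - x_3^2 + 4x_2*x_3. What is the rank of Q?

2

Write A = [[0, 0, 0], [0, -2, 2], [0, 2, -1]].
Row-reducing A symmetrically gives the diagonal entries 0, -2, 1.
So there are 1 positive, 1 negative, 1 zero pivots.
The rank is the number of nonzero pivots: 2.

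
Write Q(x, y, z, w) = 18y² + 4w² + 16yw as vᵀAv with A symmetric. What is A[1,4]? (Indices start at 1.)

0

The coefficient of x·w in Q is 0. For a symmetric A this equals A[1,4] + A[4,1] = 2·A[1,4].
So A[1,4] = 0/2 = 0.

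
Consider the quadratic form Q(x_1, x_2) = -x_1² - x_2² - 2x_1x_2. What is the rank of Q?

1

The associated matrix is A = [[-1, -1], [-1, -1]].
Congruent diagonalization of A (simultaneous row and column reduction) yields pivots -1, 0.
Counting signs: 1 negative, 1 zero.
The rank is the number of nonzero pivots: 1.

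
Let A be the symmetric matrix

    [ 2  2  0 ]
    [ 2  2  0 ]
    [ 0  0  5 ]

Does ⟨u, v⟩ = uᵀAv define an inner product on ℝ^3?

no

Symmetric row and column elimination reduces A to a congruent diagonal form with pivots 2, 0, 5.
So there are 2 positive, 1 zero pivots.
Hence Q is positive semidefinite.
⟨·,·⟩ is an inner product exactly when A is positive definite.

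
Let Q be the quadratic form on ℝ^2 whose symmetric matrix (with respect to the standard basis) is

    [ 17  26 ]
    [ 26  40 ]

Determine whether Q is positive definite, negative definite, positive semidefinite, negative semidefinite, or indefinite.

positive definite

An LDLᵀ factorisation of A has diagonal entries 17, 4/17.
So there are 2 positive pivots.
Hence Q is positive definite.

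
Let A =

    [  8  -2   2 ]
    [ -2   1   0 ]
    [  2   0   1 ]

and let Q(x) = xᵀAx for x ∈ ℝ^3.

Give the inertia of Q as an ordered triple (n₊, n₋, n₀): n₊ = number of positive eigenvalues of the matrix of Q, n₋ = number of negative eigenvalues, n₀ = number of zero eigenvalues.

Symmetric row and column elimination reduces A to a congruent diagonal form with pivots 8, 1/2, 0.
Counting signs: 2 positive, 1 zero.

(2, 0, 1)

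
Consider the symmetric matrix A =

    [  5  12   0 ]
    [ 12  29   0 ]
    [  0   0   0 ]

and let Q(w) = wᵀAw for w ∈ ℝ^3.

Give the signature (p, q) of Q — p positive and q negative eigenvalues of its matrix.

Symmetric row and column elimination reduces A to a congruent diagonal form with pivots 5, 1/5, 0.
Counting signs: 2 positive, 1 zero.

(2, 0)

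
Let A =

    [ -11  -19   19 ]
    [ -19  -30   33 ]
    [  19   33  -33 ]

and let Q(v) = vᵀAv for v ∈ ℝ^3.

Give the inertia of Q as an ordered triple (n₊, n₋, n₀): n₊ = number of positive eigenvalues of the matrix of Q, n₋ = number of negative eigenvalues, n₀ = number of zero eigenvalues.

Symmetric row and column elimination reduces A to a congruent diagonal form with pivots -11, 31/11, -6/31.
So there are 1 positive, 2 negative pivots.

(1, 2, 0)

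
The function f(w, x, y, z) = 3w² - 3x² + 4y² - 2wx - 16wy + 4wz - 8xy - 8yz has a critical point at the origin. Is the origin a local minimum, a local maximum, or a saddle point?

saddle point

The Hessian at the origin is H = [[6, -2, -16, 4], [-2, -6, -8, 0], [-16, -8, 8, -8], [4, 0, -8, 0]].
Row-reducing H symmetrically gives the diagonal entries 6, -20/3, -8, -12/5.
Counting signs: 1 positive, 3 negative.
H is indefinite, so the origin is a saddle point.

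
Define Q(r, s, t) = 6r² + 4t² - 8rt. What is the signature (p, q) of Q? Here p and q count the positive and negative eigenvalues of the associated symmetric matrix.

The associated matrix is A = [[6, 0, -4], [0, 0, 0], [-4, 0, 4]].
Applying the same elementary operations to the rows and columns of A produces a congruent diagonal matrix with entries 6, 0, 4/3.
That gives 2 positive, 1 zero pivots.

(2, 0)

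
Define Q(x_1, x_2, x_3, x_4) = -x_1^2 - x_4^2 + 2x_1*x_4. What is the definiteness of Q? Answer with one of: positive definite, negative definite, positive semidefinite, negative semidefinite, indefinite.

negative semidefinite

The associated matrix is A = [[-1, 0, 0, 1], [0, 0, 0, 0], [0, 0, 0, 0], [1, 0, 0, -1]].
Applying the same elementary operations to the rows and columns of A produces a congruent diagonal matrix with entries -1, 0, 0, 0.
Counting signs: 1 negative, 3 zero.
Hence Q is negative semidefinite.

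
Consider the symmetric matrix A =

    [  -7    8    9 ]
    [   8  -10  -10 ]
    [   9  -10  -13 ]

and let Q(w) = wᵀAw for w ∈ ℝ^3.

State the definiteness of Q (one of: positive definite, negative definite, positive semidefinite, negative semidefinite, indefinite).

Leading principal minors: Δ_1 = -7, Δ_2 = 6, Δ_3 = -8.
The signs alternate starting with Δ_1 < 0, so by Sylvester's criterion Q is negative definite.

negative definite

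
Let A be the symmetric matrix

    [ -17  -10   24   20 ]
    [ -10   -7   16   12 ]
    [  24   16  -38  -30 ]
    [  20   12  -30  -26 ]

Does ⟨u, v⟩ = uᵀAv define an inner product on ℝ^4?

no

Leading principal minors: Δ_1 = -17, Δ_2 = 19, Δ_3 = -18, Δ_4 = 8.
The signs alternate starting with Δ_1 < 0, so by Sylvester's criterion Q is negative definite.
⟨·,·⟩ is an inner product exactly when A is positive definite.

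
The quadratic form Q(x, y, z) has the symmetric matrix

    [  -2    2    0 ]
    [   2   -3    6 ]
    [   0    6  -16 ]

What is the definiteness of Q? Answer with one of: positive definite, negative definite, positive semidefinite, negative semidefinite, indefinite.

Congruent diagonalization of A (simultaneous row and column reduction) yields pivots -2, -1, 20.
So there are 1 positive, 2 negative pivots.
Hence Q is indefinite.

indefinite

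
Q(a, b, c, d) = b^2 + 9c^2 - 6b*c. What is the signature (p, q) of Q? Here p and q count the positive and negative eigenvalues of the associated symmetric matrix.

The symmetric matrix is A = [[0, 0, 0, 0], [0, 1, -3, 0], [0, -3, 9, 0], [0, 0, 0, 0]].
Applying the same elementary operations to the rows and columns of A produces a congruent diagonal matrix with entries 0, 1, 0, 0.
Counting signs: 1 positive, 3 zero.

(1, 0)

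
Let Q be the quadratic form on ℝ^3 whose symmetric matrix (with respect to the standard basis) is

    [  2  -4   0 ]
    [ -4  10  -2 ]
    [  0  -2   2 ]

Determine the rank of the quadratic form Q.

2

Row-reducing A symmetrically gives the diagonal entries 2, 2, 0.
So there are 2 positive, 1 zero pivots.
The rank is the number of nonzero pivots: 2.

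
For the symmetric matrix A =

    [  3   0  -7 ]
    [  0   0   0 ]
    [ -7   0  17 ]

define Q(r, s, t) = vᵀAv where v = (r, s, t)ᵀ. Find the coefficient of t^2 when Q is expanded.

17

The coefficient of t^2 is the diagonal entry A[3,3] = 17.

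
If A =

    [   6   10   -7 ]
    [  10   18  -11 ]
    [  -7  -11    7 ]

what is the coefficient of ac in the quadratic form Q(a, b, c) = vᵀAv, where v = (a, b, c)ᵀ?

The coefficient of ac is A[1,3] + A[3,1] = 2·(-7) = -14.

-14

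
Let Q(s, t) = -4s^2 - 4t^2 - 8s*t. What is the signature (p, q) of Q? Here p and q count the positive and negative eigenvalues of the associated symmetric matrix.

(0, 1)

The associated matrix is A = [[-4, -4], [-4, -4]].
Applying the same elementary operations to the rows and columns of A produces a congruent diagonal matrix with entries -4, 0.
That gives 1 negative, 1 zero pivots.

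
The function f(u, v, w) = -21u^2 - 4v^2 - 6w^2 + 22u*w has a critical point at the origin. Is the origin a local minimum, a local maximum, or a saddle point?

local maximum

The Hessian at the origin is H = [[-42, 0, 22], [0, -8, 0], [22, 0, -12]].
Applying the same elementary operations to the rows and columns of H produces a congruent diagonal matrix with entries -42, -8, -10/21.
Counting signs: 3 negative.
H is negative definite, so the origin is a strict local maximum.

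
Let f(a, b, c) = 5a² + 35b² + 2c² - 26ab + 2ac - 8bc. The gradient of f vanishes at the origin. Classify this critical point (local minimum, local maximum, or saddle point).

local minimum

The Hessian at the origin is H = [[10, -26, 2], [-26, 70, -8], [2, -8, 4]].
Symmetric row and column elimination reduces H to a congruent diagonal form with pivots 10, 12/5, 1/3.
So there are 3 positive pivots.
H is positive definite, so the origin is a strict local minimum.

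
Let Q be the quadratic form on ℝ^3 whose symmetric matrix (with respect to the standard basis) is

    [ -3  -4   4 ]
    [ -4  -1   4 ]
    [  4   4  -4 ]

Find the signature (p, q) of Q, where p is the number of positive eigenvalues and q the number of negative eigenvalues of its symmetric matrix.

An LDLᵀ factorisation of A has diagonal entries -3, 13/3, 12/13.
Counting signs: 2 positive, 1 negative.

(2, 1)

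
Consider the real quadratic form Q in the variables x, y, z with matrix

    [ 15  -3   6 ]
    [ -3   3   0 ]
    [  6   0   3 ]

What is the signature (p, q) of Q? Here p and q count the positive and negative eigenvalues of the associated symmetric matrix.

Congruent diagonalization of A (simultaneous row and column reduction) yields pivots 15, 12/5, 0.
Counting signs: 2 positive, 1 zero.

(2, 0)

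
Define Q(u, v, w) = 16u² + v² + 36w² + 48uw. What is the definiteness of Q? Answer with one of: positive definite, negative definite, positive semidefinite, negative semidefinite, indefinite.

positive semidefinite

Write A = [[16, 0, 24], [0, 1, 0], [24, 0, 36]].
Symmetric row and column elimination reduces A to a congruent diagonal form with pivots 16, 1, 0.
Counting signs: 2 positive, 1 zero.
Hence Q is positive semidefinite.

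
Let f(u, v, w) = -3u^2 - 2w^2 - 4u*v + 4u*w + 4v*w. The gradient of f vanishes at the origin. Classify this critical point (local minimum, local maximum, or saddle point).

The Hessian at the origin is H = [[-6, -4, 4], [-4, 0, 4], [4, 4, -4]].
Applying the same elementary operations to the rows and columns of H produces a congruent diagonal matrix with entries -6, 8/3, -2.
That gives 1 positive, 2 negative pivots.
H is indefinite, so the origin is a saddle point.

saddle point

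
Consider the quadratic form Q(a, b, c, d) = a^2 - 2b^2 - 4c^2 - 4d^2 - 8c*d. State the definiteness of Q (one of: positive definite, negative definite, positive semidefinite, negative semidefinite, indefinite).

indefinite

Write A = [[1, 0, 0, 0], [0, -2, 0, 0], [0, 0, -4, -4], [0, 0, -4, -4]].
Applying the same elementary operations to the rows and columns of A produces a congruent diagonal matrix with entries 1, -2, -4, 0.
Counting signs: 1 positive, 2 negative, 1 zero.
Hence Q is indefinite.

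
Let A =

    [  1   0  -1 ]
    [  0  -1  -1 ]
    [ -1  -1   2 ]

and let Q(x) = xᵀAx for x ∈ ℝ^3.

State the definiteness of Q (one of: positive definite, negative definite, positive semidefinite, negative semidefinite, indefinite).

Row-reducing A symmetrically gives the diagonal entries 1, -1, 2.
Counting signs: 2 positive, 1 negative.
Hence Q is indefinite.

indefinite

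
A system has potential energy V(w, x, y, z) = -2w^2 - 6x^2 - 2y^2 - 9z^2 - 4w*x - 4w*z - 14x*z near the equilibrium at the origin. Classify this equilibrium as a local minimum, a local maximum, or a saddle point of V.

local maximum

The Hessian at the origin is H = [[-4, -4, 0, -4], [-4, -12, 0, -14], [0, 0, -4, 0], [-4, -14, 0, -18]].
An LDLᵀ factorisation of H has diagonal entries -4, -8, -4, -3/2.
Counting signs: 4 negative.
H is negative definite, so the origin is a strict local maximum.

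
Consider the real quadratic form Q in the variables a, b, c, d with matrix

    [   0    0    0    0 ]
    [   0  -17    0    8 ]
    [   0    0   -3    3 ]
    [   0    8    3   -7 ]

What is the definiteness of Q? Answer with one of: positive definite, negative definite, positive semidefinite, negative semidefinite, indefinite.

Symmetric row and column elimination reduces A to a congruent diagonal form with pivots 0, -17, -3, -4/17.
That gives 3 negative, 1 zero pivots.
Hence Q is negative semidefinite.

negative semidefinite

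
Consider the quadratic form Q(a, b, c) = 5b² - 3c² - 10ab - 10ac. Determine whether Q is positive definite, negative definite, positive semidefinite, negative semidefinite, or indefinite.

indefinite

The symmetric matrix is A = [[0, -5, -5], [-5, 5, 0], [-5, 0, -3]].
A is congruent to a diagonal matrix with 2 positive, 1 negative and 0 zero entries, so Q is indefinite.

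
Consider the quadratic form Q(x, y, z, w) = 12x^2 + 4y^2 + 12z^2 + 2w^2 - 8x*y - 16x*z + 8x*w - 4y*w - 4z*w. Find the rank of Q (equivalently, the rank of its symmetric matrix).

The associated matrix is A = [[12, -4, -8, 4], [-4, 4, 0, -2], [-8, 0, 12, -2], [4, -2, -2, 2]].
Congruent diagonalization of A (simultaneous row and column reduction) yields pivots 12, 8/3, 4, 1/2.
Counting signs: 4 positive.
The rank is the number of nonzero pivots: 4.

4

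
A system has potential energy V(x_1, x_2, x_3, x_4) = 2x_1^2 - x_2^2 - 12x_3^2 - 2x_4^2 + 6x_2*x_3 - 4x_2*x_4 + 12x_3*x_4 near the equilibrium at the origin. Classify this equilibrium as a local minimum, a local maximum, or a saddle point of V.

The Hessian at the origin is H = [[4, 0, 0, 0], [0, -2, 6, -4], [0, 6, -24, 12], [0, -4, 12, -4]].
An LDLᵀ factorisation of H has diagonal entries 4, -2, -6, 4.
So there are 2 positive, 2 negative pivots.
H is indefinite, so the origin is a saddle point.

saddle point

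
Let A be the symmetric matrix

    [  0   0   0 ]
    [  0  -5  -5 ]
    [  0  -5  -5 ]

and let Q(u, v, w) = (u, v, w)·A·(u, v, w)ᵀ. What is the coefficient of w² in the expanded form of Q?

-5

The coefficient of w² is the diagonal entry A[3,3] = -5.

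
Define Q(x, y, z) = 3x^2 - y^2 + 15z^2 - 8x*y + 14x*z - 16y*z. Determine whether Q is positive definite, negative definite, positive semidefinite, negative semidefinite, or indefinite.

indefinite

The symmetric matrix is A = [[3, -4, 7], [-4, -1, -8], [7, -8, 15]].
Row-reducing A symmetrically gives the diagonal entries 3, -19/3, -20/19.
Counting signs: 1 positive, 2 negative.
Hence Q is indefinite.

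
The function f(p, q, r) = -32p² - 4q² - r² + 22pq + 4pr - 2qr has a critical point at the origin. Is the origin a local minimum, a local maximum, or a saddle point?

local maximum

The Hessian at the origin is H = [[-64, 22, 4], [22, -8, -2], [4, -2, -2]].
An LDLᵀ factorisation of H has diagonal entries -64, -7/16, -6/7.
That gives 3 negative pivots.
H is negative definite, so the origin is a strict local maximum.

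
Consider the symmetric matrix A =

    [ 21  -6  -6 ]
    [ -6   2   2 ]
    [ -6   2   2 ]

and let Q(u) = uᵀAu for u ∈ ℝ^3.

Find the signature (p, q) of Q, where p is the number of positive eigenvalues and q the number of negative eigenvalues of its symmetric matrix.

Applying the same elementary operations to the rows and columns of A produces a congruent diagonal matrix with entries 21, 2/7, 0.
So there are 2 positive, 1 zero pivots.

(2, 0)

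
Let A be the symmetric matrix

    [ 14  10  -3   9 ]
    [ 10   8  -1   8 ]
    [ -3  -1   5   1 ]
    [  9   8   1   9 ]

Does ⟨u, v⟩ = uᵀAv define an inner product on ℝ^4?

yes

Leading principal minors: Δ_1 = 14, Δ_2 = 12, Δ_3 = 34, Δ_4 = 3.
All leading principal minors are positive, so by Sylvester's criterion Q is positive definite.
⟨·,·⟩ is an inner product exactly when A is positive definite.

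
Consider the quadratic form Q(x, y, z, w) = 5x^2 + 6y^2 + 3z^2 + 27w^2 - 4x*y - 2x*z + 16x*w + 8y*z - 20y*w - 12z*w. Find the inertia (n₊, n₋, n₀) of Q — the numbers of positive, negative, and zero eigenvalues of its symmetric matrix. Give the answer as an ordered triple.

The associated matrix is A = [[5, -2, -1, 8], [-2, 6, 4, -10], [-1, 4, 3, -6], [8, -10, -6, 27]].
Row-reducing A symmetrically gives the diagonal entries 5, 26/5, 4/13, 5.
That gives 4 positive pivots.

(4, 0, 0)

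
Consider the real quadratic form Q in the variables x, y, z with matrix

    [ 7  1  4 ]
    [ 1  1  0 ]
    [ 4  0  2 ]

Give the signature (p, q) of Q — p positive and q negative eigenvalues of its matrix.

Symmetric row and column elimination reduces A to a congruent diagonal form with pivots 7, 6/7, -2/3.
So there are 2 positive, 1 negative pivots.

(2, 1)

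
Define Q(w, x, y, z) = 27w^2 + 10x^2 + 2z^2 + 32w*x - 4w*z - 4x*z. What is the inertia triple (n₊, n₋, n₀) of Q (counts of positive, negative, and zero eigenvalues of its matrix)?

The symmetric matrix is A = [[27, 16, 0, -2], [16, 10, 0, -2], [0, 0, 0, 0], [-2, -2, 0, 2]].
Congruent diagonalization of A (simultaneous row and column reduction) yields pivots 27, 14/27, 0, 4/7.
Counting signs: 3 positive, 1 zero.

(3, 0, 1)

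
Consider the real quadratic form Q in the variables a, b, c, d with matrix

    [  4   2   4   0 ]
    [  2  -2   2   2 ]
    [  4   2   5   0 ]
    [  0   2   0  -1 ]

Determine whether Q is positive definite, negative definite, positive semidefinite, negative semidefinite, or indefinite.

indefinite

Congruent diagonalization of A (simultaneous row and column reduction) yields pivots 4, -3, 1, 1/3.
That gives 3 positive, 1 negative pivots.
Hence Q is indefinite.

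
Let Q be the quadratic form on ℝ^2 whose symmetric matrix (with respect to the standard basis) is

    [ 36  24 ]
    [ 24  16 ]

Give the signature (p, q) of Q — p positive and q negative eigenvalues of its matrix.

(1, 0)

Symmetric row and column elimination reduces A to a congruent diagonal form with pivots 36, 0.
Counting signs: 1 positive, 1 zero.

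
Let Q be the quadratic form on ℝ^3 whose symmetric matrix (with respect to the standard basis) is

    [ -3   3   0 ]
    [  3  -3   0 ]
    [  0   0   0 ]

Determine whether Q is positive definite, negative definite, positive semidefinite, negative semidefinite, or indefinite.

Applying the same elementary operations to the rows and columns of A produces a congruent diagonal matrix with entries -3, 0, 0.
That gives 1 negative, 2 zero pivots.
Hence Q is negative semidefinite.

negative semidefinite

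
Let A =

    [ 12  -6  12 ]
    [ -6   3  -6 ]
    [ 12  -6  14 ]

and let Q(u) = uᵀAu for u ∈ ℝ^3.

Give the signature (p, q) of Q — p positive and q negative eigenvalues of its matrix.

Applying the same elementary operations to the rows and columns of A produces a congruent diagonal matrix with entries 12, 0, 2.
That gives 2 positive, 1 zero pivots.

(2, 0)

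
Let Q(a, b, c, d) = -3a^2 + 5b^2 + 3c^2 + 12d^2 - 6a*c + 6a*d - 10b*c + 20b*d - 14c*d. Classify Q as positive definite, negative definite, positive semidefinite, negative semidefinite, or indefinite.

indefinite

The symmetric matrix is A = [[-3, 0, -3, 3], [0, 5, -5, 10], [-3, -5, 3, -7], [3, 10, -7, 12]].
Symmetric row and column elimination reduces A to a congruent diagonal form with pivots -3, 5, 1, -5.
Counting signs: 2 positive, 2 negative.
Hence Q is indefinite.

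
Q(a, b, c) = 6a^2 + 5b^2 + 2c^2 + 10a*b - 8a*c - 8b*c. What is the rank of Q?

The symmetric matrix is A = [[6, 5, -4], [5, 5, -4], [-4, -4, 2]].
Symmetric row and column elimination reduces A to a congruent diagonal form with pivots 6, 5/6, -6/5.
That gives 2 positive, 1 negative pivots.
The rank is the number of nonzero pivots: 3.

3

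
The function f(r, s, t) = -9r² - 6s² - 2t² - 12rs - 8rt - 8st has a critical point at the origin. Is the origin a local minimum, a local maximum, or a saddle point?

The Hessian at the origin is H = [[-18, -12, -8], [-12, -12, -8], [-8, -8, -4]].
Congruent diagonalization of H (simultaneous row and column reduction) yields pivots -18, -4, 4/3.
So there are 1 positive, 2 negative pivots.
H is indefinite, so the origin is a saddle point.

saddle point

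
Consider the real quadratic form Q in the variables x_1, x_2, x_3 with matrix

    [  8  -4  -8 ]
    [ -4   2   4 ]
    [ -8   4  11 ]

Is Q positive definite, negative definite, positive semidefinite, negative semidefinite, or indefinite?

positive semidefinite

Applying the same elementary operations to the rows and columns of A produces a congruent diagonal matrix with entries 8, 0, 3.
That gives 2 positive, 1 zero pivots.
Hence Q is positive semidefinite.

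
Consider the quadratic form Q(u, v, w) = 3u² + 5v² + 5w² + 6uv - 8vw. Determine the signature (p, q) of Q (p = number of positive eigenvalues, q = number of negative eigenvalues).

(2, 1)

Write A = [[3, 3, 0], [3, 5, -4], [0, -4, 5]].
An LDLᵀ factorisation of A has diagonal entries 3, 2, -3.
So there are 2 positive, 1 negative pivots.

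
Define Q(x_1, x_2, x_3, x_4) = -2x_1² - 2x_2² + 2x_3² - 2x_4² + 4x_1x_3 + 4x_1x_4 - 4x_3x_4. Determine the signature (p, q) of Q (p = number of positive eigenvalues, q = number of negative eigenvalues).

(1, 2)

The symmetric matrix is A = [[-2, 0, 2, 2], [0, -2, 0, 0], [2, 0, 2, -2], [2, 0, -2, -2]].
Row-reducing A symmetrically gives the diagonal entries -2, -2, 4, 0.
That gives 1 positive, 2 negative, 1 zero pivots.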